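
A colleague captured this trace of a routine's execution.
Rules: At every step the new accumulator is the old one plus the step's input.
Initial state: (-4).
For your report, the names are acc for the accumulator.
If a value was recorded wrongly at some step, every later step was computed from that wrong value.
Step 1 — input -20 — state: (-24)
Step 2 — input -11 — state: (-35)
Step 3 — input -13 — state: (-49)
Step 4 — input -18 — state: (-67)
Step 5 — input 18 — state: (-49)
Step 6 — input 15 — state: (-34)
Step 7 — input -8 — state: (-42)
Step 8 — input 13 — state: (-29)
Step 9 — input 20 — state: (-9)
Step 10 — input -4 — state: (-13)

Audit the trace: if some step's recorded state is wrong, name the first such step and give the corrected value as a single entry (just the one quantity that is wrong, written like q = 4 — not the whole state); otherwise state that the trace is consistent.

step 3, acc = -48

1. acc = -4 + -20 = -24 (no discrepancy)
2. acc = -24 + -11 = -35 (matches)
3. acc = -35 + -13 = -48 (the trace disagrees here)
First incorrect step: 3; the correct value is acc = -48.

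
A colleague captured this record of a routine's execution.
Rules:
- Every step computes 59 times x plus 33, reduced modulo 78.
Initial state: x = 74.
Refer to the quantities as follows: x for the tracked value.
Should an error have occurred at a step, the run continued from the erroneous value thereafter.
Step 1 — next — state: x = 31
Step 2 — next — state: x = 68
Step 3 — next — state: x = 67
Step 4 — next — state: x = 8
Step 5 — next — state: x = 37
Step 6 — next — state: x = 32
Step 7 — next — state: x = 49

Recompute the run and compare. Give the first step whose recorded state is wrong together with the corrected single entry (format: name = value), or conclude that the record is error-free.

Recomputing the run from the initial state:
step 1: x = 31
step 2: x = 68
step 3: x = 67
step 4: x = 8
step 5: x = 37
step 6: x = 32
step 7: x = 49
This matches the record at every step.

no error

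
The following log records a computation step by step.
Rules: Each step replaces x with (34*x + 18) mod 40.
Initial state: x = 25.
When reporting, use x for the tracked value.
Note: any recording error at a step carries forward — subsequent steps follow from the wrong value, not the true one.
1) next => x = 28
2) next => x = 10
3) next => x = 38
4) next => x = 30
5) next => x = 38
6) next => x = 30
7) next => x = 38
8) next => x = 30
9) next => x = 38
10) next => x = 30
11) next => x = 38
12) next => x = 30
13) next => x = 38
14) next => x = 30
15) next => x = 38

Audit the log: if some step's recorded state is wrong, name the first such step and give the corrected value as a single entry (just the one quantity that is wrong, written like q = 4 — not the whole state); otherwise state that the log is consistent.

Step 1: x = (34*25 + 18) mod 40 = 28 — in agreement.
Step 2: x = (34*28 + 18) mod 40 = 10 — no discrepancy.
Step 3: x = (34*10 + 18) mod 40 = 38 — in agreement.
Step 4: x = (34*38 + 18) mod 40 = 30 — checks out.
Step 5: x = (34*30 + 18) mod 40 = 38 — same as recorded.
Step 6: x = (34*38 + 18) mod 40 = 30 — consistent with the log.
Step 7: x = (34*30 + 18) mod 40 = 38 — exactly as logged.
Step 8: x = (34*38 + 18) mod 40 = 30 — agrees with the log.
Step 9: x = (34*30 + 18) mod 40 = 38 — consistent with the log.
Step 10: x = (34*38 + 18) mod 40 = 30 — checks out.
Step 11: x = (34*30 + 18) mod 40 = 38 — exactly as logged.
Step 12: x = (34*38 + 18) mod 40 = 30 — no discrepancy.
Step 13: x = (34*30 + 18) mod 40 = 38 — confirmed correct.
Step 14: x = (34*38 + 18) mod 40 = 30 — in agreement.
Step 15: x = (34*30 + 18) mod 40 = 38 — exactly as logged.
Every step is consistent.

no error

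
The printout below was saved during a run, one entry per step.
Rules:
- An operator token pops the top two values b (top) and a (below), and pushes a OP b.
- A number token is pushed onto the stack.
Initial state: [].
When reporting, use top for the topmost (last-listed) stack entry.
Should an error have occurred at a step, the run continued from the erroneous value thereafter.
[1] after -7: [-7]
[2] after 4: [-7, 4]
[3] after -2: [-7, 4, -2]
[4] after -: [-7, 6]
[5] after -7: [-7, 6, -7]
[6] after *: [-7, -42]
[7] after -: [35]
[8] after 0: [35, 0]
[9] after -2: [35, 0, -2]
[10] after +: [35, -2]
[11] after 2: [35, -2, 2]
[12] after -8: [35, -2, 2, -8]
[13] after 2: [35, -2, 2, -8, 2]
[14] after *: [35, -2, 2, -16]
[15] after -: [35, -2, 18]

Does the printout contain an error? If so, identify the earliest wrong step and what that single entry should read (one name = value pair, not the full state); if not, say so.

no error

Recomputing the run from the initial state:
step 1: [-7]
step 2: [-7, 4]
step 3: [-7, 4, -2]
step 4: [-7, 6]
step 5: [-7, 6, -7]
step 6: [-7, -42]
step 7: [35]
step 8: [35, 0]
step 9: [35, 0, -2]
step 10: [35, -2]
step 11: [35, -2, 2]
step 12: [35, -2, 2, -8]
step 13: [35, -2, 2, -8, 2]
step 14: [35, -2, 2, -16]
step 15: [35, -2, 18]
This matches the printout at every step.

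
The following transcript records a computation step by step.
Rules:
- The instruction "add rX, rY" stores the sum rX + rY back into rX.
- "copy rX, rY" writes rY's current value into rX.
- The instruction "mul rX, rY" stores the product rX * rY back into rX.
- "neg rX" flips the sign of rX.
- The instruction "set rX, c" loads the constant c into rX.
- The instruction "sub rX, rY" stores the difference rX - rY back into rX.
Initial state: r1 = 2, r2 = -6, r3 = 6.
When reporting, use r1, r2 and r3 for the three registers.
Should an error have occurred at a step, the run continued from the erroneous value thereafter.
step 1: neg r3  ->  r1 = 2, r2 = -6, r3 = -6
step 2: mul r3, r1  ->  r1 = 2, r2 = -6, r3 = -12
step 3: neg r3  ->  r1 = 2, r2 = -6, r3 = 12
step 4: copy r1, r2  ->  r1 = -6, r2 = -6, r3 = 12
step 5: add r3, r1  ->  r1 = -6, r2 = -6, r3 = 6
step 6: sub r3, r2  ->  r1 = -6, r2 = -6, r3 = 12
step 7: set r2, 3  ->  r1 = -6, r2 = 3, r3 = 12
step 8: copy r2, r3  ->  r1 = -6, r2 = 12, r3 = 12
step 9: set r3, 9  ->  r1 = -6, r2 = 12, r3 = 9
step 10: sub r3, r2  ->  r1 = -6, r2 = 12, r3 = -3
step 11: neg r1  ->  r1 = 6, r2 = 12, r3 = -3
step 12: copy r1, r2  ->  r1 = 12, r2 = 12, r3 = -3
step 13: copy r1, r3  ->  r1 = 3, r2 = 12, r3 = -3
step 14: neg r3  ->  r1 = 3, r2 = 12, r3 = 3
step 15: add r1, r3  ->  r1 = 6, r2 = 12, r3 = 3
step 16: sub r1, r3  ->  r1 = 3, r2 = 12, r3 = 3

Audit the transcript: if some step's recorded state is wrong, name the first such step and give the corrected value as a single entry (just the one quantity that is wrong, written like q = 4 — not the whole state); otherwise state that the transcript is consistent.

step 13, r1 = -3

Step 1: r3 = -(6) = -6 — exactly as logged.
Step 2: r3 = -6 * 2 = -12 — exactly as logged.
Step 3: r3 = -(-12) = 12 — no discrepancy.
Step 4: r1 = -6 — consistent with the transcript.
Step 5: r3 = 12 + -6 = 6 — checks out.
Step 6: r3 = 6 - -6 = 12 — consistent with the transcript.
Step 7: r2 = 3 — matches.
Step 8: r2 = 12 — matches.
Step 9: r3 = 9 — in agreement.
Step 10: r3 = 9 - 12 = -3 — no discrepancy.
Step 11: r1 = -(-6) = 6 — consistent with the transcript.
Step 12: r1 = 12 — consistent with the transcript.
Step 13: r1 = -3 — the recorded entry deviates here.
First deviation found at step 13; the corrected entry is r1 = -3.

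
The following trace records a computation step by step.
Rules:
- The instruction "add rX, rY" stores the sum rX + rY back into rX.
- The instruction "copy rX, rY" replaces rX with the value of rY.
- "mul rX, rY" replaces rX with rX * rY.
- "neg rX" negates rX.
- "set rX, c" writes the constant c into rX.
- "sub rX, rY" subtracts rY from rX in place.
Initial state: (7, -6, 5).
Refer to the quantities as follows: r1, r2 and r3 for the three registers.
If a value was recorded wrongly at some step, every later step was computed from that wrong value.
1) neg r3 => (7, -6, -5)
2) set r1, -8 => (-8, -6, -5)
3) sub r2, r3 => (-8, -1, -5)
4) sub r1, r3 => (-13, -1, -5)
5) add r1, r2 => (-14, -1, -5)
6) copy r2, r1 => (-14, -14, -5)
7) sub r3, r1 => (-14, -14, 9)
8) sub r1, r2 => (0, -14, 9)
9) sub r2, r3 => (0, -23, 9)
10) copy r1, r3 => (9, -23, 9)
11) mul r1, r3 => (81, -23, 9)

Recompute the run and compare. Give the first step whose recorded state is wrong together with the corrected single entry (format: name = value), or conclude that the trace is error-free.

step 1: r3 = -(5) = -5 -> matches
step 2: r1 = -8 -> matches
step 3: r2 = -6 - -5 = -1 -> checks out
step 4: r1 = -8 - -5 = -3 -> this is not what the trace shows
That makes step 4 the first incorrect line — r1 = -3 is what it should show.

step 4, r1 = -3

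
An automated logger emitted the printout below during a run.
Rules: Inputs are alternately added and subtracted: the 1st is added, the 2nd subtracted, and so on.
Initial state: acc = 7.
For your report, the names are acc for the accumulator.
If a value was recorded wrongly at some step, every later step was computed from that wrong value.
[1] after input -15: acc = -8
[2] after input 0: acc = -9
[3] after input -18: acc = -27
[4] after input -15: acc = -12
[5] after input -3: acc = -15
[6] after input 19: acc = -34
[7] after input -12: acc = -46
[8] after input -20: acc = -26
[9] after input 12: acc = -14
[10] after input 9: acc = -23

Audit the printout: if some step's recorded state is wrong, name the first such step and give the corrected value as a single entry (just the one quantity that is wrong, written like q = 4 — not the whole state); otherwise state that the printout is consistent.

step 2, acc = -8

1. acc = 7 + -15 = -8 (exactly as logged)
2. acc = -8 - 0 = -8 (not what was recorded)
First incorrect step: 2; the correct value is acc = -8.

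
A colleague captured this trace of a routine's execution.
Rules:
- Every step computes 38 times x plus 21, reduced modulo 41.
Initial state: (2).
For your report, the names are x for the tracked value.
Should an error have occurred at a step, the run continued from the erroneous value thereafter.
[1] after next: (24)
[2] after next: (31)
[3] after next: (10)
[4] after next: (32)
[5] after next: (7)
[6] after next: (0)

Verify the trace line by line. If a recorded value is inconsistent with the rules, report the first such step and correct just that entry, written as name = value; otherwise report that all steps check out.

step 1, x = 15

Recomputing the run from the initial state:
step 1: x = 15
step 2: x = 17
step 3: x = 11
step 4: x = 29
step 5: x = 16
step 6: x = 14
The first disagreement with the trace is at step 1, where the value should be x = 15.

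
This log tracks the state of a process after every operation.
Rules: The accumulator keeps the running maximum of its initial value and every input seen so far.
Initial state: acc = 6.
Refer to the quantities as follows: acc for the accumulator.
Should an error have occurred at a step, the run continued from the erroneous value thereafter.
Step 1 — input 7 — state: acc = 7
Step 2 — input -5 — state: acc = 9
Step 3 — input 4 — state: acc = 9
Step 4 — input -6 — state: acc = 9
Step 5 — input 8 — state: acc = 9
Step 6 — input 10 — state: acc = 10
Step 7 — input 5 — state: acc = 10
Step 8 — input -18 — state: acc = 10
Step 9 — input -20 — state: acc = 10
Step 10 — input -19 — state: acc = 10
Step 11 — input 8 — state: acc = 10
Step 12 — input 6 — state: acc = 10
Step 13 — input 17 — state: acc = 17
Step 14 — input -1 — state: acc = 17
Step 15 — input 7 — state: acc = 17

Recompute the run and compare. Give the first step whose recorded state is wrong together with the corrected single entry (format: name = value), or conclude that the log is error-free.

step 2, acc = 7

Step 1: acc = max(6, 7) = 7 — same as recorded.
Step 2: acc = max(7, -5) = 7 — not what was recorded.
Step 2 is the first one off; corrected, acc = 7.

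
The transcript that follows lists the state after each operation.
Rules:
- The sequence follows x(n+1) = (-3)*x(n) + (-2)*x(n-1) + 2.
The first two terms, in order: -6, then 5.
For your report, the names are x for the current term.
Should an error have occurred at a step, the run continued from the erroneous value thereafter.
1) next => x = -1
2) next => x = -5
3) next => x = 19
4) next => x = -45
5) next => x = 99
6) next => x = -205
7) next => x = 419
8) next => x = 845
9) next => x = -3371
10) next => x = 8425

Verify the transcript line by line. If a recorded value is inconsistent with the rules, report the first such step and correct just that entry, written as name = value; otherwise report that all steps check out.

step 1: x = -3*(5) + (-2)*(-6) + (2) = -1 -> in agreement
step 2: x = -3*(-1) + (-2)*(5) + (2) = -5 -> verified
step 3: x = -3*(-5) + (-2)*(-1) + (2) = 19 -> agrees with the transcript
step 4: x = -3*(19) + (-2)*(-5) + (2) = -45 -> agrees with the transcript
step 5: x = -3*(-45) + (-2)*(19) + (2) = 99 -> verified
step 6: x = -3*(99) + (-2)*(-45) + (2) = -205 -> consistent with the transcript
step 7: x = -3*(-205) + (-2)*(99) + (2) = 419 -> no discrepancy
step 8: x = -3*(419) + (-2)*(-205) + (2) = -845 -> first mismatch against the transcript
First deviation found at step 8; the corrected entry is x = -845.

step 8, x = -845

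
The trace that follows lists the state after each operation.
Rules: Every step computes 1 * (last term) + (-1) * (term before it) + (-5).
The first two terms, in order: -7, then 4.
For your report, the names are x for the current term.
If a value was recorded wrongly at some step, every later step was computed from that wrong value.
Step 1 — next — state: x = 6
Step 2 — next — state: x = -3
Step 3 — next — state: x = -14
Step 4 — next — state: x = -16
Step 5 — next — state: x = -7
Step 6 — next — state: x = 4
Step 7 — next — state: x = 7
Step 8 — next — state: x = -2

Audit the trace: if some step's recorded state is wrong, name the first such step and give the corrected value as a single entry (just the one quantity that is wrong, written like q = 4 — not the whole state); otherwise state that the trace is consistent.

step 7, x = 6

Recomputing the run from the initial state:
step 1: x = 6
step 2: x = -3
step 3: x = -14
step 4: x = -16
step 5: x = -7
step 6: x = 4
step 7: x = 6
step 8: x = -3
The first disagreement with the trace is at step 7, where the value should be x = 6.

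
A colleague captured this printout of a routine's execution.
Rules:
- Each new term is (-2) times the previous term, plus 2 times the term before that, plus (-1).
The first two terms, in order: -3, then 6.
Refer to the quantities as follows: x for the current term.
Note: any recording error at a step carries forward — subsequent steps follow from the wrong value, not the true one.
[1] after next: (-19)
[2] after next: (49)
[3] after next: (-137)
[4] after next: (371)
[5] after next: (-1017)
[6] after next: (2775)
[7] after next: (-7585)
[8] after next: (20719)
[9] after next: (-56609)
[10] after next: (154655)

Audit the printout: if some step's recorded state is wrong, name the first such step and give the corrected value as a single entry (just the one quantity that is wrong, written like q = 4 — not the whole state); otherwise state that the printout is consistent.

no error

1. x = -2*(6) + (2)*(-3) + (-1) = -19 (in agreement)
2. x = -2*(-19) + (2)*(6) + (-1) = 49 (exactly as logged)
3. x = -2*(49) + (2)*(-19) + (-1) = -137 (no discrepancy)
4. x = -2*(-137) + (2)*(49) + (-1) = 371 (confirmed correct)
5. x = -2*(371) + (2)*(-137) + (-1) = -1017 (consistent with the printout)
6. x = -2*(-1017) + (2)*(371) + (-1) = 2775 (checks out)
7. x = -2*(2775) + (2)*(-1017) + (-1) = -7585 (checks out)
8. x = -2*(-7585) + (2)*(2775) + (-1) = 20719 (exactly as logged)
9. x = -2*(20719) + (2)*(-7585) + (-1) = -56609 (in agreement)
10. x = -2*(-56609) + (2)*(20719) + (-1) = 154655 (agrees with the printout)
Each recorded entry agrees with the recomputation.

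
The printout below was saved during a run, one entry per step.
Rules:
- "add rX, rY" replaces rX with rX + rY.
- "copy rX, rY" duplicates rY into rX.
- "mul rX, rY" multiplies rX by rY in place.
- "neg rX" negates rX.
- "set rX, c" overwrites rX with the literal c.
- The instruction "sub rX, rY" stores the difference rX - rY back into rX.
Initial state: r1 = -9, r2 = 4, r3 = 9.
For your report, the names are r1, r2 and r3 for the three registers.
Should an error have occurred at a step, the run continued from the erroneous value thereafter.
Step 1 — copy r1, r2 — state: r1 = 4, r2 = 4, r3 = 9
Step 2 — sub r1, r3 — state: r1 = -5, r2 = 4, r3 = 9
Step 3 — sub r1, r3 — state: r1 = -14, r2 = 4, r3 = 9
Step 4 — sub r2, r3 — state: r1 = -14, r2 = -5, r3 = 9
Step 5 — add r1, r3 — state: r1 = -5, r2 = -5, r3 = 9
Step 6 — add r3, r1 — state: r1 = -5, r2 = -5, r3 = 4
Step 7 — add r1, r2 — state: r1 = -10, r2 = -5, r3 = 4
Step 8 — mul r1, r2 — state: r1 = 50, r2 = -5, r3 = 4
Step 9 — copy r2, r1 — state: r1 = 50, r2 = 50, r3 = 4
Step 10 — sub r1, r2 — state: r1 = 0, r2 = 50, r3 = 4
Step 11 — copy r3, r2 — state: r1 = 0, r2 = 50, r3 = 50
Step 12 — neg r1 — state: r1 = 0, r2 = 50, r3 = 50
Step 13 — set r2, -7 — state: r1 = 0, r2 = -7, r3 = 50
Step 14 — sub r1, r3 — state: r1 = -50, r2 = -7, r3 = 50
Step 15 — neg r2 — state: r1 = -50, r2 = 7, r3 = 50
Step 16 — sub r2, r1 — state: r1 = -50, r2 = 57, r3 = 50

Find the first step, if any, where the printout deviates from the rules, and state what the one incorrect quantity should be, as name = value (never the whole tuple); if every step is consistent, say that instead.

Recomputing the run from the initial state:
step 1: r1 = 4, r2 = 4, r3 = 9
step 2: r1 = -5, r2 = 4, r3 = 9
step 3: r1 = -14, r2 = 4, r3 = 9
step 4: r1 = -14, r2 = -5, r3 = 9
step 5: r1 = -5, r2 = -5, r3 = 9
step 6: r1 = -5, r2 = -5, r3 = 4
step 7: r1 = -10, r2 = -5, r3 = 4
step 8: r1 = 50, r2 = -5, r3 = 4
step 9: r1 = 50, r2 = 50, r3 = 4
step 10: r1 = 0, r2 = 50, r3 = 4
step 11: r1 = 0, r2 = 50, r3 = 50
step 12: r1 = 0, r2 = 50, r3 = 50
step 13: r1 = 0, r2 = -7, r3 = 50
step 14: r1 = -50, r2 = -7, r3 = 50
step 15: r1 = -50, r2 = 7, r3 = 50
step 16: r1 = -50, r2 = 57, r3 = 50
This matches the printout at every step.

no error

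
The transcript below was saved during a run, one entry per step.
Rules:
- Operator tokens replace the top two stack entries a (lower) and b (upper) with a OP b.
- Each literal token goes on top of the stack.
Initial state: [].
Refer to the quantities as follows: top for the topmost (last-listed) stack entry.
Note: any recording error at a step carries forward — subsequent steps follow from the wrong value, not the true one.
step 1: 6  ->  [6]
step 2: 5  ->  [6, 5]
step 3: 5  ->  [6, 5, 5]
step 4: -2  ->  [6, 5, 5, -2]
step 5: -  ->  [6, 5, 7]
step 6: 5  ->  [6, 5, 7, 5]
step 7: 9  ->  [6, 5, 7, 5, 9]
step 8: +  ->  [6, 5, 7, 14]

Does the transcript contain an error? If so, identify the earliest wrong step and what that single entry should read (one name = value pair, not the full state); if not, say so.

no error

step 1: push 6: top = 6 -> in agreement
step 2: push 5: top = 5 -> confirmed correct
step 3: push 5: top = 5 -> agrees with the transcript
step 4: push -2: top = -2 -> confirmed correct
step 5: 5 - -2 = 7 -> verified
step 6: push 5: top = 5 -> exactly as logged
step 7: push 9: top = 9 -> exactly as logged
step 8: 5 + 9 = 14 -> no discrepancy
Every step is consistent.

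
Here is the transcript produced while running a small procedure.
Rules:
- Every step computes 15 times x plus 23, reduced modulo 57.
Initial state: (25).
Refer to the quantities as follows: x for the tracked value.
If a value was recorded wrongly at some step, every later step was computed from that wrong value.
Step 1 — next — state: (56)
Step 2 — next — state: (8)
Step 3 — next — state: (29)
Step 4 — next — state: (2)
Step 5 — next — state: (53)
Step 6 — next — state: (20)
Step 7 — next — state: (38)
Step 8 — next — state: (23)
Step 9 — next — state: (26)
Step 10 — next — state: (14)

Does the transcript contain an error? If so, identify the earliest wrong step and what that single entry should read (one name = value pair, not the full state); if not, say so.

Recomputing the run from the initial state:
step 1: x = 56
step 2: x = 8
step 3: x = 29
step 4: x = 2
step 5: x = 53
step 6: x = 20
step 7: x = 38
step 8: x = 23
step 9: x = 26
step 10: x = 14
This matches the transcript at every step.

no error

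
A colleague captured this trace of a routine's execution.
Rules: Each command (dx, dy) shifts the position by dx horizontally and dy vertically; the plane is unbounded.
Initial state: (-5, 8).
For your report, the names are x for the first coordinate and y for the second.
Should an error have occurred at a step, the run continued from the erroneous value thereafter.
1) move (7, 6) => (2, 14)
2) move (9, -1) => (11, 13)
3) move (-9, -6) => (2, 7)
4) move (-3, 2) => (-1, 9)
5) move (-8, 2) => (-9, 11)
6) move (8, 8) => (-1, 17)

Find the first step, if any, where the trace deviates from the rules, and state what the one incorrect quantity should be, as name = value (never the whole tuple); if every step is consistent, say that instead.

step 1: x = -5 + (7) = 2, y = 8 + (6) = 14 -> in agreement
step 2: x = 2 + (9) = 11, y = 14 + (-1) = 13 -> verified
step 3: x = 11 + (-9) = 2, y = 13 + (-6) = 7 -> matches
step 4: x = 2 + (-3) = -1, y = 7 + (2) = 9 -> checks out
step 5: x = -1 + (-8) = -9, y = 9 + (2) = 11 -> confirmed correct
step 6: x = -9 + (8) = -1, y = 11 + (8) = 19 -> the trace has a different value
Conclusion: step 6 carries the first error; the entry should be y = 19.

step 6, y = 19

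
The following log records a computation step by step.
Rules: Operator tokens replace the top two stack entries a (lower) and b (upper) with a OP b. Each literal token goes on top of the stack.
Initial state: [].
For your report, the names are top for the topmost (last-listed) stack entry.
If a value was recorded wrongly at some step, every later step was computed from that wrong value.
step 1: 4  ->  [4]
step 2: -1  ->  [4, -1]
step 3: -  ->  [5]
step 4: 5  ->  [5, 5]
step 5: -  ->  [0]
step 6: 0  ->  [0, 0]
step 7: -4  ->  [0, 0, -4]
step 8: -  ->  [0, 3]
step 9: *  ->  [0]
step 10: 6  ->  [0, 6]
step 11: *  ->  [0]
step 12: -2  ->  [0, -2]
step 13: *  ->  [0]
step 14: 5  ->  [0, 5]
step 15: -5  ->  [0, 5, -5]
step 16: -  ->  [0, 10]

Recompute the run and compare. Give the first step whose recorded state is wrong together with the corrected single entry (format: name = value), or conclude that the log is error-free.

step 1: push 4: top = 4 -> checks out
step 2: push -1: top = -1 -> agrees with the log
step 3: 4 - -1 = 5 -> in agreement
step 4: push 5: top = 5 -> confirmed correct
step 5: 5 - 5 = 0 -> same as recorded
step 6: push 0: top = 0 -> verified
step 7: push -4: top = -4 -> agrees with the log
step 8: 0 - -4 = 4 -> not what was recorded
So the first discrepancy is step 8, where the right value is top = 4.

step 8, top = 4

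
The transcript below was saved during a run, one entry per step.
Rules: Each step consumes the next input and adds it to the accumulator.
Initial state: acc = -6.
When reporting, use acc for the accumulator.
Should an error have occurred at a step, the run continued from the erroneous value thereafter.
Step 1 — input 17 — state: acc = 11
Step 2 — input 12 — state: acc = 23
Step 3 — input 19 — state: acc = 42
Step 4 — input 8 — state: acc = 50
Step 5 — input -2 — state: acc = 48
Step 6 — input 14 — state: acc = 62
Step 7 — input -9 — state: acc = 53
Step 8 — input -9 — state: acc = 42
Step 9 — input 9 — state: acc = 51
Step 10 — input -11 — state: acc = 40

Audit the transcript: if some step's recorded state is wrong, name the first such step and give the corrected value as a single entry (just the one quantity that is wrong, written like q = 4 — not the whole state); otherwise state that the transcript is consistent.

1. acc = -6 + 17 = 11 (exactly as logged)
2. acc = 11 + 12 = 23 (consistent with the transcript)
3. acc = 23 + 19 = 42 (checks out)
4. acc = 42 + 8 = 50 (no discrepancy)
5. acc = 50 + -2 = 48 (matches)
6. acc = 48 + 14 = 62 (same as recorded)
7. acc = 62 + -9 = 53 (agrees with the transcript)
8. acc = 53 + -9 = 44 (the transcript disagrees here)
First incorrect step: 8; the correct value is acc = 44.

step 8, acc = 44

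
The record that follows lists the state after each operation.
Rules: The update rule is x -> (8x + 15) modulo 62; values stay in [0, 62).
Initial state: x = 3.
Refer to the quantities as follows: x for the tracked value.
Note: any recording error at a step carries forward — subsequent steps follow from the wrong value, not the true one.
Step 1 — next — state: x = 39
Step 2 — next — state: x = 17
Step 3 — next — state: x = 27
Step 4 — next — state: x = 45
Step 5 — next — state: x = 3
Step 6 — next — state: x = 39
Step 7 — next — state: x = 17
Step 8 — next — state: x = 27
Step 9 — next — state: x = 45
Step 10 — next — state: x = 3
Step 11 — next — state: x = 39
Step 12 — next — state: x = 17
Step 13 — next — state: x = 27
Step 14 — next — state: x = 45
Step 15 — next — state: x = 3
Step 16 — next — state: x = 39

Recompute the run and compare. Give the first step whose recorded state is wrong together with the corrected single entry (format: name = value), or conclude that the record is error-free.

no error

step 1: x = (8*3 + 15) mod 62 = 39 -> matches
step 2: x = (8*39 + 15) mod 62 = 17 -> verified
step 3: x = (8*17 + 15) mod 62 = 27 -> same as recorded
step 4: x = (8*27 + 15) mod 62 = 45 -> matches
step 5: x = (8*45 + 15) mod 62 = 3 -> same as recorded
step 6: x = (8*3 + 15) mod 62 = 39 -> checks out
step 7: x = (8*39 + 15) mod 62 = 17 -> matches
step 8: x = (8*17 + 15) mod 62 = 27 -> agrees with the record
step 9: x = (8*27 + 15) mod 62 = 45 -> checks out
step 10: x = (8*45 + 15) mod 62 = 3 -> matches
step 11: x = (8*3 + 15) mod 62 = 39 -> confirmed correct
step 12: x = (8*39 + 15) mod 62 = 17 -> in agreement
step 13: x = (8*17 + 15) mod 62 = 27 -> no discrepancy
step 14: x = (8*27 + 15) mod 62 = 45 -> same as recorded
step 15: x = (8*45 + 15) mod 62 = 3 -> in agreement
step 16: x = (8*3 + 15) mod 62 = 39 -> same as recorded
The whole run recomputes cleanly — no discrepancies.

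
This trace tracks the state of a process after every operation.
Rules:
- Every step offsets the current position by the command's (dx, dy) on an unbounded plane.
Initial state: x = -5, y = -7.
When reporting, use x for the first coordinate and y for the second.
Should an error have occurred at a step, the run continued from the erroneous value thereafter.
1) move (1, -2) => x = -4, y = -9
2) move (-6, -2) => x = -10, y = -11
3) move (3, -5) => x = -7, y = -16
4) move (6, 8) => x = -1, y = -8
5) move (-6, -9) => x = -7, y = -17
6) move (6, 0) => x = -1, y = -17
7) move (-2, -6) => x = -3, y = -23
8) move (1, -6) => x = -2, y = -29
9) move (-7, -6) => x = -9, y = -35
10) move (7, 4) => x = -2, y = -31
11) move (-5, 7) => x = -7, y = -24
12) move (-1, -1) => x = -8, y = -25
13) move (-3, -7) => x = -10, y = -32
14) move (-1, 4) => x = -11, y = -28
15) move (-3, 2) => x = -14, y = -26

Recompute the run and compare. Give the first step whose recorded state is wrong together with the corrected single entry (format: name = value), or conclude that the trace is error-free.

step 13, x = -11

1. x = -5 + (1) = -4, y = -7 + (-2) = -9 (no discrepancy)
2. x = -4 + (-6) = -10, y = -9 + (-2) = -11 (agrees with the trace)
3. x = -10 + (3) = -7, y = -11 + (-5) = -16 (agrees with the trace)
4. x = -7 + (6) = -1, y = -16 + (8) = -8 (agrees with the trace)
5. x = -1 + (-6) = -7, y = -8 + (-9) = -17 (in agreement)
6. x = -7 + (6) = -1, y = -17 + (0) = -17 (in agreement)
7. x = -1 + (-2) = -3, y = -17 + (-6) = -23 (matches)
8. x = -3 + (1) = -2, y = -23 + (-6) = -29 (consistent with the trace)
9. x = -2 + (-7) = -9, y = -29 + (-6) = -35 (same as recorded)
10. x = -9 + (7) = -2, y = -35 + (4) = -31 (checks out)
11. x = -2 + (-5) = -7, y = -31 + (7) = -24 (exactly as logged)
12. x = -7 + (-1) = -8, y = -24 + (-1) = -25 (no discrepancy)
13. x = -8 + (-3) = -11, y = -25 + (-7) = -32 (the trace has a different value)
First incorrect step: 13; the correct value is x = -11.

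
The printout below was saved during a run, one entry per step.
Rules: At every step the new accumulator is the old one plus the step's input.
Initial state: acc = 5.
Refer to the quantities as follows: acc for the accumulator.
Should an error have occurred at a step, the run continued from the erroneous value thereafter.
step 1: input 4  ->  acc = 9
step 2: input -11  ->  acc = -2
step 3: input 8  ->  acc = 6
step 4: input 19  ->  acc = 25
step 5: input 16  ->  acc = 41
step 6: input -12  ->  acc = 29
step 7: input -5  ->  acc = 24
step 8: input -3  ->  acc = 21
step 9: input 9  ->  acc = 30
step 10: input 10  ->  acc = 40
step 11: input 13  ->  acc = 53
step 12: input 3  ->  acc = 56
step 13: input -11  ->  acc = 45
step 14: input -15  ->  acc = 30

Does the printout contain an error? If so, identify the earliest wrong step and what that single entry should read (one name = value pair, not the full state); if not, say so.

Recomputing the run from the initial state:
step 1: acc = 9
step 2: acc = -2
step 3: acc = 6
step 4: acc = 25
step 5: acc = 41
step 6: acc = 29
step 7: acc = 24
step 8: acc = 21
step 9: acc = 30
step 10: acc = 40
step 11: acc = 53
step 12: acc = 56
step 13: acc = 45
step 14: acc = 30
This matches the printout at every step.

no error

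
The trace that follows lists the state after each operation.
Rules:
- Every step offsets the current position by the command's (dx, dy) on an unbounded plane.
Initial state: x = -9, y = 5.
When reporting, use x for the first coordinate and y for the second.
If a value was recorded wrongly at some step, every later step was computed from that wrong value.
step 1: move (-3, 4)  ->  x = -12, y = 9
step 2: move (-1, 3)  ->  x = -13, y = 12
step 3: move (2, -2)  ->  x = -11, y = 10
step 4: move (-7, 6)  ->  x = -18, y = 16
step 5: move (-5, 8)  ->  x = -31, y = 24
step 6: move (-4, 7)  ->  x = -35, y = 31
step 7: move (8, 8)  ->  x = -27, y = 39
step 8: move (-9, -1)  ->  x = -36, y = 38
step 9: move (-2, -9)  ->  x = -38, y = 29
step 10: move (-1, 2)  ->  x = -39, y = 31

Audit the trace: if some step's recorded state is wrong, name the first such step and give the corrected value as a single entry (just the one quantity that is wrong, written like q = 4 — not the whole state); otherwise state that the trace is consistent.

step 5, x = -23

step 1: x = -9 + (-3) = -12, y = 5 + (4) = 9 -> no discrepancy
step 2: x = -12 + (-1) = -13, y = 9 + (3) = 12 -> no discrepancy
step 3: x = -13 + (2) = -11, y = 12 + (-2) = 10 -> exactly as logged
step 4: x = -11 + (-7) = -18, y = 10 + (6) = 16 -> verified
step 5: x = -18 + (-5) = -23, y = 16 + (8) = 24 -> not what was recorded
The earliest wrong entry is at step 5: it should read x = -23.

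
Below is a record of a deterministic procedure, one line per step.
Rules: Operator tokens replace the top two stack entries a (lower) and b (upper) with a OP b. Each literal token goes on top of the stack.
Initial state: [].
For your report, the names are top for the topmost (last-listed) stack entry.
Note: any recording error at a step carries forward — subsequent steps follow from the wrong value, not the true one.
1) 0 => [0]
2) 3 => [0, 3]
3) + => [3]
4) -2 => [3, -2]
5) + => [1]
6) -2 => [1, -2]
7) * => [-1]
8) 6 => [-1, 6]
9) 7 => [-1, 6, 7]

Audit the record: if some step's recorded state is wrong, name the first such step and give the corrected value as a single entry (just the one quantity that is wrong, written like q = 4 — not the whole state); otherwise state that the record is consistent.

Recomputing the run from the initial state:
step 1: [0]
step 2: [0, 3]
step 3: [3]
step 4: [3, -2]
step 5: [1]
step 6: [1, -2]
step 7: [-2]
step 8: [-2, 6]
step 9: [-2, 6, 7]
The first disagreement with the record is at step 7, where the value should be top = -2.

step 7, top = -2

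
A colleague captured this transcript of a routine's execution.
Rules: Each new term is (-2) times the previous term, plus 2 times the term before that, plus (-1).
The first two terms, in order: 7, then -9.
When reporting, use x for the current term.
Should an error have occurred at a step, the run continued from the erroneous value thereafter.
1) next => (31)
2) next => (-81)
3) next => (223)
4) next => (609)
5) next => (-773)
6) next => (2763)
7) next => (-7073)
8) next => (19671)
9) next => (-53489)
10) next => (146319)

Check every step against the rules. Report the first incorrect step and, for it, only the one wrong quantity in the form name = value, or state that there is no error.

step 4, x = -609

Step 1: x = -2*(-9) + (2)*(7) + (-1) = 31 — in agreement.
Step 2: x = -2*(31) + (2)*(-9) + (-1) = -81 — in agreement.
Step 3: x = -2*(-81) + (2)*(31) + (-1) = 223 — verified.
Step 4: x = -2*(223) + (2)*(-81) + (-1) = -609 — not what was recorded.
First incorrect step: 4; the correct value is x = -609.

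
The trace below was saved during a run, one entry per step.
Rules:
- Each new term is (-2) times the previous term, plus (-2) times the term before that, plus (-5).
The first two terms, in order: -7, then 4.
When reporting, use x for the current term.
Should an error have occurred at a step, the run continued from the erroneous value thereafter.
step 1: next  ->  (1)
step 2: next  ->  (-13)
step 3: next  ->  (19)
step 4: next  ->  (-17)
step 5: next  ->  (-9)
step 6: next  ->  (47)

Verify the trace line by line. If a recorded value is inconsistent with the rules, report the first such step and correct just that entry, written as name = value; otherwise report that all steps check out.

step 2, x = -15

Recomputing the run from the initial state:
step 1: x = 1
step 2: x = -15
step 3: x = 23
step 4: x = -21
step 5: x = -9
step 6: x = 55
The first disagreement with the trace is at step 2, where the value should be x = -15.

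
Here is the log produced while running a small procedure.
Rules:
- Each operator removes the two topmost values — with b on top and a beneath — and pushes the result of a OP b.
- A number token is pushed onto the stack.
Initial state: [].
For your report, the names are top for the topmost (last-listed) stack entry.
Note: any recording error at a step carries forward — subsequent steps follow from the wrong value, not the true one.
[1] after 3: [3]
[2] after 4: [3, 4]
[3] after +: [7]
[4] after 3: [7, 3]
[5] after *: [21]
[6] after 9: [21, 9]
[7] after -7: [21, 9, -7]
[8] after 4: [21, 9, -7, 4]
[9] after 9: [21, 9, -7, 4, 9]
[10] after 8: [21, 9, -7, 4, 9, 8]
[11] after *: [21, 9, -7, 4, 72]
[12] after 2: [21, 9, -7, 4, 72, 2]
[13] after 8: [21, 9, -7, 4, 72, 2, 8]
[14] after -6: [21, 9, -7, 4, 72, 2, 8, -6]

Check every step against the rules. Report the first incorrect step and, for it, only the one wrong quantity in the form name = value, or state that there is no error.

step 1: push 3: top = 3 -> matches
step 2: push 4: top = 4 -> verified
step 3: 3 + 4 = 7 -> checks out
step 4: push 3: top = 3 -> confirmed correct
step 5: 7 * 3 = 21 -> checks out
step 6: push 9: top = 9 -> consistent with the log
step 7: push -7: top = -7 -> matches
step 8: push 4: top = 4 -> matches
step 9: push 9: top = 9 -> consistent with the log
step 10: push 8: top = 8 -> matches
step 11: 9 * 8 = 72 -> checks out
step 12: push 2: top = 2 -> matches
step 13: push 8: top = 8 -> consistent with the log
step 14: push -6: top = -6 -> verified
Nothing is out of place; the run is error-free.

no error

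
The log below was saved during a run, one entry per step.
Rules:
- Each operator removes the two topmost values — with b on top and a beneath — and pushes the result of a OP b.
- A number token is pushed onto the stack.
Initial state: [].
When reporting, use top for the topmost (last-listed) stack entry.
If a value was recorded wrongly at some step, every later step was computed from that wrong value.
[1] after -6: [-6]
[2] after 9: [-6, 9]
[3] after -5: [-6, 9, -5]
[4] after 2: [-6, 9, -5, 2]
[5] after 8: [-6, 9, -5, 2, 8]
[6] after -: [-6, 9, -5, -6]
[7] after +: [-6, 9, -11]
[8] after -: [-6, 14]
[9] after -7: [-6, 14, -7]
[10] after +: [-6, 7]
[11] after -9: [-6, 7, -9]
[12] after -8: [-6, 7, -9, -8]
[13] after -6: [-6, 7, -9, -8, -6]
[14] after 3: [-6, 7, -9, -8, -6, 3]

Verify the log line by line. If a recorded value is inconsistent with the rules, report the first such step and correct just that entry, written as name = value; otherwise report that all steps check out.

step 8, top = 20

Recomputing the run from the initial state:
step 1: [-6]
step 2: [-6, 9]
step 3: [-6, 9, -5]
step 4: [-6, 9, -5, 2]
step 5: [-6, 9, -5, 2, 8]
step 6: [-6, 9, -5, -6]
step 7: [-6, 9, -11]
step 8: [-6, 20]
step 9: [-6, 20, -7]
step 10: [-6, 13]
step 11: [-6, 13, -9]
step 12: [-6, 13, -9, -8]
step 13: [-6, 13, -9, -8, -6]
step 14: [-6, 13, -9, -8, -6, 3]
The first disagreement with the log is at step 8, where the value should be top = 20.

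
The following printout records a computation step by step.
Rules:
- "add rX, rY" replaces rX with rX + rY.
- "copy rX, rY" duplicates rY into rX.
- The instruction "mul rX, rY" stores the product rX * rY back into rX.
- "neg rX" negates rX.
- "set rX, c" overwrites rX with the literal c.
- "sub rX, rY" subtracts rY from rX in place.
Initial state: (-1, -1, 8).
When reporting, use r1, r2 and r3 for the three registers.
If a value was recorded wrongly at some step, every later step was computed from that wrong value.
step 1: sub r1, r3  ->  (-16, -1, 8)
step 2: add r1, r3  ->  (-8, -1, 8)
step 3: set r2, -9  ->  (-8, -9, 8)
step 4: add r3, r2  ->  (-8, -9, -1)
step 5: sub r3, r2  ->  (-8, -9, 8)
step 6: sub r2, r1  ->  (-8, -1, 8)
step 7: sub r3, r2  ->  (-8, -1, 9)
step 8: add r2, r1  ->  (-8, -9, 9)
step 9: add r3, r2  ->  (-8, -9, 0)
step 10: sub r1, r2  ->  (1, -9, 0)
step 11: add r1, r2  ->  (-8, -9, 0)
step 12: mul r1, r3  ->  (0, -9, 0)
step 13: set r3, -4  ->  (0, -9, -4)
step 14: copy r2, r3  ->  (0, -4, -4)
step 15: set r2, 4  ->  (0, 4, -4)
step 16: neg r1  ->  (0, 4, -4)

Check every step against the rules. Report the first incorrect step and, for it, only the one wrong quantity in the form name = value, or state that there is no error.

step 1, r1 = -9

Recomputing the run from the initial state:
step 1: r1 = -9, r2 = -1, r3 = 8
step 2: r1 = -1, r2 = -1, r3 = 8
step 3: r1 = -1, r2 = -9, r3 = 8
step 4: r1 = -1, r2 = -9, r3 = -1
step 5: r1 = -1, r2 = -9, r3 = 8
step 6: r1 = -1, r2 = -8, r3 = 8
step 7: r1 = -1, r2 = -8, r3 = 16
step 8: r1 = -1, r2 = -9, r3 = 16
step 9: r1 = -1, r2 = -9, r3 = 7
step 10: r1 = 8, r2 = -9, r3 = 7
step 11: r1 = -1, r2 = -9, r3 = 7
step 12: r1 = -7, r2 = -9, r3 = 7
step 13: r1 = -7, r2 = -9, r3 = -4
step 14: r1 = -7, r2 = -4, r3 = -4
step 15: r1 = -7, r2 = 4, r3 = -4
step 16: r1 = 7, r2 = 4, r3 = -4
The first disagreement with the printout is at step 1, where the value should be r1 = -9.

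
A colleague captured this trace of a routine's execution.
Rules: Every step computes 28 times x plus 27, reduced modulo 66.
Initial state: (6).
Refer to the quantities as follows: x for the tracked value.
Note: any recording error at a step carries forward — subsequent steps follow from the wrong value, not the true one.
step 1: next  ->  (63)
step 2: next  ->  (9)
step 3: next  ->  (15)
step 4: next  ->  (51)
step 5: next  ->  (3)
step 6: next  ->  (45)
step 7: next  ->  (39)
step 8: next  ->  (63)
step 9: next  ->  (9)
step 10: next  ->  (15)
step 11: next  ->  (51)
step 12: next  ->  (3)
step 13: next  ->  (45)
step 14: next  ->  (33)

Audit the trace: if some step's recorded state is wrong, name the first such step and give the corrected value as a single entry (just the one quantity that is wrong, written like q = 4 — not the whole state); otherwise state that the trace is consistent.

Recomputing the run from the initial state:
step 1: x = 63
step 2: x = 9
step 3: x = 15
step 4: x = 51
step 5: x = 3
step 6: x = 45
step 7: x = 33
step 8: x = 27
step 9: x = 57
step 10: x = 39
step 11: x = 63
step 12: x = 9
step 13: x = 15
step 14: x = 51
The first disagreement with the trace is at step 7, where the value should be x = 33.

step 7, x = 33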